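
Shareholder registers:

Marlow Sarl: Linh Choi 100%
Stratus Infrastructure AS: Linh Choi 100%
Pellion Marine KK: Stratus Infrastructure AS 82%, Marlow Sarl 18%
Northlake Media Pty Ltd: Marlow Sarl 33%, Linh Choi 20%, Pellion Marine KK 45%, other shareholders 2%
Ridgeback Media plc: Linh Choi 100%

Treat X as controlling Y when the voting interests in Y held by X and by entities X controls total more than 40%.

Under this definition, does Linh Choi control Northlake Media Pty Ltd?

Yes

Linh holds 100% of Stratus, so Linh controls Stratus.
Linh holds 100% of Marlow, so Linh controls Marlow.
Stratus and Marlow together hold 82% + 18% = 100% of Pellion, so Linh controls Pellion.
Marlow and Linh and Pellion together hold 33% + 20% + 45% = 98% of Northlake, so Linh controls Northlake.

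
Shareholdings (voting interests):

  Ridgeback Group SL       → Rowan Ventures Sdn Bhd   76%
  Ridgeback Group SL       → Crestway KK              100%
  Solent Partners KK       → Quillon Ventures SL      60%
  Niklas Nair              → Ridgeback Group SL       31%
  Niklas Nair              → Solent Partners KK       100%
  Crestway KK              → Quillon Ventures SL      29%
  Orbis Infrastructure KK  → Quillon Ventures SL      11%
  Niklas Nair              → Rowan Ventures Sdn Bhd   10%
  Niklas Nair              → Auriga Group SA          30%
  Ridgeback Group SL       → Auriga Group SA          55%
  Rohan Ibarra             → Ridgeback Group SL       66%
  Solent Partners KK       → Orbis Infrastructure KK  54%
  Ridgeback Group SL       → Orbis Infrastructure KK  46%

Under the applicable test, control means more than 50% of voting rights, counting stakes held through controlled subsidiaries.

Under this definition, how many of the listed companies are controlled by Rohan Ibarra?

4

Rohan holds 66% of Ridgeback, so Rohan controls Ridgeback.
Ridgeback holds 55% of Auriga, so Rohan controls Auriga.
Ridgeback holds 100% of Crestway, so Rohan controls Crestway.
Ridgeback holds 76% of Rowan, so Rohan controls Rowan.
No other company's threshold is met.
Rohan controls 4 companies.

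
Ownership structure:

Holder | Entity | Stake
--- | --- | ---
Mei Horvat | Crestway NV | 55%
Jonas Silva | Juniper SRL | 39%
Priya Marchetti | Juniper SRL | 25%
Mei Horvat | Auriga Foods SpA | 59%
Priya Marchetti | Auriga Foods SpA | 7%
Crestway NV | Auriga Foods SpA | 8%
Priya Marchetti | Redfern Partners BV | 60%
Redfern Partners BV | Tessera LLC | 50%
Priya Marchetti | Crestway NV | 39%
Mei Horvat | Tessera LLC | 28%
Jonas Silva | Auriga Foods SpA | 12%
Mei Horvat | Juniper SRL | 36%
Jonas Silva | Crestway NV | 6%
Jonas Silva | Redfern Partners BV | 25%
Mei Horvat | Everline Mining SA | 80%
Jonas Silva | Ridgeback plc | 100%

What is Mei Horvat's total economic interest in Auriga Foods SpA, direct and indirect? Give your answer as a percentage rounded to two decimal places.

Mei reaches Auriga along 2 paths.
Direct stake: 59% = 59%.
Via Crestway: 55% × 8% = 4.4%.
Total: 59% + 4.4% = 63.4%.
Rounded: 63.40%.

63.40%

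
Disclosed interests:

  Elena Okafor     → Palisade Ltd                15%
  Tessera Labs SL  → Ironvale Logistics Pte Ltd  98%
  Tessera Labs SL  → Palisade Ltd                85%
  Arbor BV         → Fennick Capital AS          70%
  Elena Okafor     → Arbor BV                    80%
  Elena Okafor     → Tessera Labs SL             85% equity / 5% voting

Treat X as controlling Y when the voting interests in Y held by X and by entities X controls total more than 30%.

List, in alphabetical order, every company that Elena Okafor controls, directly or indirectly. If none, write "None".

Elena holds 80% of Arbor, so Elena controls Arbor.
Arbor holds 70% of Fennick, so Elena controls Fennick.
No other company's threshold is met.

Arbor BV, Fennick Capital AS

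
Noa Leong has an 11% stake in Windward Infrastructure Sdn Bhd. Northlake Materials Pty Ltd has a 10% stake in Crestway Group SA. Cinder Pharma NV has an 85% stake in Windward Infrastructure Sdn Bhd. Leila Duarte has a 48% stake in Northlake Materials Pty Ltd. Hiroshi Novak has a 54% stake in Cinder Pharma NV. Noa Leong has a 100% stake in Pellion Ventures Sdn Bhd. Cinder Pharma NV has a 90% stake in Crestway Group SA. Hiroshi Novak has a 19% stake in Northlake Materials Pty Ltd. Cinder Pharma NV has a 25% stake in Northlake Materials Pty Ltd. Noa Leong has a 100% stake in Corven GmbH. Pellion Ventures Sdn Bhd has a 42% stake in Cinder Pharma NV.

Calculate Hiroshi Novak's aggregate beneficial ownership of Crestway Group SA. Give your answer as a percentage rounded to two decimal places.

Hiroshi reaches Crestway along 3 paths.
Via Cinder → Northlake: 54% × 25% × 10% = 1.35%.
Via Northlake: 19% × 10% = 1.9%.
Via Cinder: 54% × 90% = 48.6%.
Total: 1.35% + 1.9% + 48.6% = 51.85%.

51.85%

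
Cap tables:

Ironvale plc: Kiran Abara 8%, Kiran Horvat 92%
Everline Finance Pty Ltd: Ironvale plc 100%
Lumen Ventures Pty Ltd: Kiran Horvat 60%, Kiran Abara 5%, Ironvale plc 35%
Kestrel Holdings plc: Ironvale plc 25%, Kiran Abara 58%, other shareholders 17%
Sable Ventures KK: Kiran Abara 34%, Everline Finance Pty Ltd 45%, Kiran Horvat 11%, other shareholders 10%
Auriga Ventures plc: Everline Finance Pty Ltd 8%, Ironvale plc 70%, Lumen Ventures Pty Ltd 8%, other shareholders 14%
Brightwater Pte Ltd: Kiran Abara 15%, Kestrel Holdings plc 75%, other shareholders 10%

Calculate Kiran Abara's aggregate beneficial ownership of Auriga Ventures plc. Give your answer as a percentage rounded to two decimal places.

Kiran Abara reaches Auriga along 4 paths.
Via Ironvale → Everline: 8% × 100% × 8% = 0.64%.
Via Ironvale: 8% × 70% = 5.6%.
Via Lumen: 5% × 8% = 0.4%.
Via Ironvale → Lumen: 8% × 35% × 8% = 0.224%.
Total: 0.64% + 5.6% + 0.4% + 0.224% = 6.864%.
Rounded: 6.86%.

6.86%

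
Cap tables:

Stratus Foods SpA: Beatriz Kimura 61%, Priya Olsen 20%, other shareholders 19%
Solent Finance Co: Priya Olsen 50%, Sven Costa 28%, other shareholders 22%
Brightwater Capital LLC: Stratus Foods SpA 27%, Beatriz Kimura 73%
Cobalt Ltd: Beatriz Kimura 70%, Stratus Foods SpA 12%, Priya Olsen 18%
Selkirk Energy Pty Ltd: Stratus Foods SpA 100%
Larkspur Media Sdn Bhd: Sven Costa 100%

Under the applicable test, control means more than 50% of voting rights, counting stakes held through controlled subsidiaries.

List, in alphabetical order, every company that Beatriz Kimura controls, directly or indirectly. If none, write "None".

Brightwater Capital LLC, Cobalt Ltd, Selkirk Energy Pty Ltd, Stratus Foods SpA

Beatriz holds 61% of Stratus, so Beatriz controls Stratus.
Stratus and Beatriz together hold 27% + 73% = 100% of Brightwater, so Beatriz controls Brightwater.
Beatriz and Stratus together hold 70% + 12% = 82% of Cobalt, so Beatriz controls Cobalt.
Stratus holds 100% of Selkirk, so Beatriz controls Selkirk.
No other company's threshold is met.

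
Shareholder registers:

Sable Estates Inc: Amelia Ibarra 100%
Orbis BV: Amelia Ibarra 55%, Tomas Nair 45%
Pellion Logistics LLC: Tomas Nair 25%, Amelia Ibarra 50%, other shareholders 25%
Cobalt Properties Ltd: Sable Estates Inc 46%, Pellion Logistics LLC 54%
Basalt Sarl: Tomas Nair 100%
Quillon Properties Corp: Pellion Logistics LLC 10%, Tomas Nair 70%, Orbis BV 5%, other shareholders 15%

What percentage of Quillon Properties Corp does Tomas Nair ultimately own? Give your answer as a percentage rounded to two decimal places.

Tomas reaches Quillon along 3 paths.
Via Pellion: 25% × 10% = 2.5%.
Direct stake: 70% = 70%.
Via Orbis: 45% × 5% = 2.25%.
Total: 2.5% + 70% + 2.25% = 74.75%.

74.75%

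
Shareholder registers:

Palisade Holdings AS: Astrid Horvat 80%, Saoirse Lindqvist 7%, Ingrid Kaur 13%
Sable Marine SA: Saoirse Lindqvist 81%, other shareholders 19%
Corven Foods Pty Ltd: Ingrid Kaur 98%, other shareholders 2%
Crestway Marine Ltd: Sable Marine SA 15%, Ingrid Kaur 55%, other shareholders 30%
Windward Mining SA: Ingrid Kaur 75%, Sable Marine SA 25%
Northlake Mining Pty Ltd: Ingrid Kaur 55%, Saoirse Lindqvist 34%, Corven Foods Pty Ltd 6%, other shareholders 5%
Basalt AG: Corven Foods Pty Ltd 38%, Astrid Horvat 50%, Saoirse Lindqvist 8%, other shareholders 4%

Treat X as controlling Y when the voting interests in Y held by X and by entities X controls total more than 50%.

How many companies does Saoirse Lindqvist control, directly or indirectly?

1

Saoirse holds 81% of Sable, so Saoirse controls Sable.
No other company's threshold is met.
Saoirse controls 1 company.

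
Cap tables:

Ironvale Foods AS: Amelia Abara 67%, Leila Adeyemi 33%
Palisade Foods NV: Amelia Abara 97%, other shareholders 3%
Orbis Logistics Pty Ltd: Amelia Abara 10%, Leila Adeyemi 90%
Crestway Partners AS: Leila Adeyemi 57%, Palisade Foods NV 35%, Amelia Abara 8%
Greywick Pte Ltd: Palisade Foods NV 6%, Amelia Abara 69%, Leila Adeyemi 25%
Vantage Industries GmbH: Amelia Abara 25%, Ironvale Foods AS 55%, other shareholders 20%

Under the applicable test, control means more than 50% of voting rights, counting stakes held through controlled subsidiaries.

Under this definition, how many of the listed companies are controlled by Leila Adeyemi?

2

Leila holds 90% of Orbis, so Leila controls Orbis.
Leila holds 57% of Crestway, so Leila controls Crestway.
No other company's threshold is met.
Leila controls 2 companies.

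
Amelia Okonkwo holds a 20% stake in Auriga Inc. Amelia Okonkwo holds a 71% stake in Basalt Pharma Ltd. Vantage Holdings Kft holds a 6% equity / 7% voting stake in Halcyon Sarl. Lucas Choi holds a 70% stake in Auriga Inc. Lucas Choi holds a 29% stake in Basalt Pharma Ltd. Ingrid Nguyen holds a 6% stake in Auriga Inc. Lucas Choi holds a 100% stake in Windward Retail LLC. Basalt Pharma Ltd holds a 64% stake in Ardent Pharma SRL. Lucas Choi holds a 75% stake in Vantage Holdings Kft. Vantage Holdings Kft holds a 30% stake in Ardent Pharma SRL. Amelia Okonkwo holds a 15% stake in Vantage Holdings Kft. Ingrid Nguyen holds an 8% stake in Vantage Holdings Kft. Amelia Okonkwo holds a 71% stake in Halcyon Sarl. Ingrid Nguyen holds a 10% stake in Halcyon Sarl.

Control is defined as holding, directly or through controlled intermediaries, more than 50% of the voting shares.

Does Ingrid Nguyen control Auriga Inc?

Ingrid's largest direct stake is 10% in Halcyon, which does not meet the threshold, so Ingrid controls no company.
In Auriga, Ingrid's side holds only 6%, not > 50%.
So Ingrid does not control Auriga.

No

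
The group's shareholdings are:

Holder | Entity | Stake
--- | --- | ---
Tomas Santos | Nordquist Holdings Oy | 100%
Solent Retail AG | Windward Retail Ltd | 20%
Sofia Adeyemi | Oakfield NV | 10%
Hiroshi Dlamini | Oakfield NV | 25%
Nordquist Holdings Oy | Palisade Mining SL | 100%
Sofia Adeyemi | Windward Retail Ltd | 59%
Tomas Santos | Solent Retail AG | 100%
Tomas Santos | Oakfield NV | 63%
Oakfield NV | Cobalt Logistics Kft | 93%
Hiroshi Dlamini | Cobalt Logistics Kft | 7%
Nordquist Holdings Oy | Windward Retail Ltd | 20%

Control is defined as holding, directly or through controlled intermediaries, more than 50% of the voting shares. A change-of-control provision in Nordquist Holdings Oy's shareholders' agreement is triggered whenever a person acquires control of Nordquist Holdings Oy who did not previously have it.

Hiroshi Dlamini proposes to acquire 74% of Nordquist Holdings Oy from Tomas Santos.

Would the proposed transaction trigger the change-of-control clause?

Yes

The purchase adds only to Hiroshi's holdings (Tomas's stake shrinks), so Hiroshi is the only person who could newly come to control Nordquist.
Hiroshi's largest direct stake is 25% in Oakfield, which does not meet the threshold, so Hiroshi controls no company.
Neither Hiroshi nor any entity Hiroshi controls holds any voting interest in Nordquist.
So before the transaction, Hiroshi does not control Nordquist.
After the purchase, Hiroshi holds 74% of Nordquist directly, and Tomas's stake falls to 26%.
Hiroshi holds 74% of Nordquist, so Hiroshi controls Nordquist.
Hiroshi did not control Nordquist before and does after, so the clause is triggered.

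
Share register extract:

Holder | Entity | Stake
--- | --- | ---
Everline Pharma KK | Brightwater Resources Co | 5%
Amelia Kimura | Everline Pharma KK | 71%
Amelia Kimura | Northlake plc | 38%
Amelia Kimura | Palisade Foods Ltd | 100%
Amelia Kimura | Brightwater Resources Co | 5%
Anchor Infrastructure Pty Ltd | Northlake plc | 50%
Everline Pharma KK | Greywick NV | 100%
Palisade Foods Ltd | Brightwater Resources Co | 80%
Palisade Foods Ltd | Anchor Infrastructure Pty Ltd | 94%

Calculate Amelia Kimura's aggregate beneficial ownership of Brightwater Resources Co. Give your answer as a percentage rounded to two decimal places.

Amelia reaches Brightwater along 3 paths.
Direct stake: 5% = 5%.
Via Palisade: 100% × 80% = 80%.
Via Everline: 71% × 5% = 3.55%.
Total: 5% + 80% + 3.55% = 88.55%.

88.55%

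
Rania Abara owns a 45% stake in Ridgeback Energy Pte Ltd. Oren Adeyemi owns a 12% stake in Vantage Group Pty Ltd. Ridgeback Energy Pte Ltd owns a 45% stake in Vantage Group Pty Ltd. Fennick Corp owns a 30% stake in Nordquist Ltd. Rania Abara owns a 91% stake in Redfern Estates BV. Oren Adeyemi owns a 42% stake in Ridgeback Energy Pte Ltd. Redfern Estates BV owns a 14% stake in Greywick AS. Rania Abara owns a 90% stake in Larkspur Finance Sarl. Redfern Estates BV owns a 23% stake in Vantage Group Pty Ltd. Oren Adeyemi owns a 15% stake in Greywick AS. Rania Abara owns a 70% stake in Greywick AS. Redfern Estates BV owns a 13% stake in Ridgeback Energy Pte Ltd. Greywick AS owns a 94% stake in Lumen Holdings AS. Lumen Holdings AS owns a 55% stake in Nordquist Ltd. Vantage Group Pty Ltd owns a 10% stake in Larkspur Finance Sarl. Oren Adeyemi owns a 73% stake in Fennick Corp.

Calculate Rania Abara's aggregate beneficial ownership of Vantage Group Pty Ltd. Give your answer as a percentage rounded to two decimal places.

46.50%

Rania reaches Vantage along 3 paths.
Via Redfern: 91% × 23% = 20.93%.
Via Ridgeback: 45% × 45% = 20.25%.
Via Redfern → Ridgeback: 91% × 13% × 45% = 5.3235%.
Total: 20.93% + 20.25% + 5.3235% = 46.5035%.
Rounded: 46.50%.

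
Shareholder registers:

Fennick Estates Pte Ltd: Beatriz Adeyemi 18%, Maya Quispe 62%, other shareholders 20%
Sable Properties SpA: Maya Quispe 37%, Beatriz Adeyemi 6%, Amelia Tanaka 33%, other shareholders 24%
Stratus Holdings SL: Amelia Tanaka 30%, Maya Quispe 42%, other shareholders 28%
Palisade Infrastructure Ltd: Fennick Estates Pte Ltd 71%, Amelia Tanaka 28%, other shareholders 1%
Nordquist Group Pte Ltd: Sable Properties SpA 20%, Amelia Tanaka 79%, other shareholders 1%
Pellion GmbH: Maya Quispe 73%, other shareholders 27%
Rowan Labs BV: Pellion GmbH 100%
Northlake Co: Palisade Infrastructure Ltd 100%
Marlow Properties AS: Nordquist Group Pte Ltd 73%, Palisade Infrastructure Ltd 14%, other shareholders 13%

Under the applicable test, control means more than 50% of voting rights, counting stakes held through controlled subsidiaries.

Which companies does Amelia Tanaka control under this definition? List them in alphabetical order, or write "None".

Marlow Properties AS, Nordquist Group Pte Ltd

Amelia holds 79% of Nordquist, so Amelia controls Nordquist.
Nordquist holds 73% of Marlow, so Amelia controls Marlow.
No other company's threshold is met.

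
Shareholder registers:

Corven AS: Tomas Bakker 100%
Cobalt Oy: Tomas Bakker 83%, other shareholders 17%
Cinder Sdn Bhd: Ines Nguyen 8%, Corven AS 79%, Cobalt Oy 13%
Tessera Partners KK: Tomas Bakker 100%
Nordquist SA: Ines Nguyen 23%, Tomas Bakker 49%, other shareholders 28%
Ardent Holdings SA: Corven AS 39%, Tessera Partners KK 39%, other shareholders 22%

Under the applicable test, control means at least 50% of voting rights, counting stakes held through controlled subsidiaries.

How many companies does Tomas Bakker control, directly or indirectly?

5

Tomas holds 100% of Corven, so Tomas controls Corven.
Tomas holds 83% of Cobalt, so Tomas controls Cobalt.
Corven and Cobalt together hold 79% + 13% = 92% of Cinder, so Tomas controls Cinder.
Tomas holds 100% of Tessera, so Tomas controls Tessera.
Corven and Tessera together hold 39% + 39% = 78% of Ardent, so Tomas controls Ardent.
No other company's threshold is met.
Tomas controls 5 companies.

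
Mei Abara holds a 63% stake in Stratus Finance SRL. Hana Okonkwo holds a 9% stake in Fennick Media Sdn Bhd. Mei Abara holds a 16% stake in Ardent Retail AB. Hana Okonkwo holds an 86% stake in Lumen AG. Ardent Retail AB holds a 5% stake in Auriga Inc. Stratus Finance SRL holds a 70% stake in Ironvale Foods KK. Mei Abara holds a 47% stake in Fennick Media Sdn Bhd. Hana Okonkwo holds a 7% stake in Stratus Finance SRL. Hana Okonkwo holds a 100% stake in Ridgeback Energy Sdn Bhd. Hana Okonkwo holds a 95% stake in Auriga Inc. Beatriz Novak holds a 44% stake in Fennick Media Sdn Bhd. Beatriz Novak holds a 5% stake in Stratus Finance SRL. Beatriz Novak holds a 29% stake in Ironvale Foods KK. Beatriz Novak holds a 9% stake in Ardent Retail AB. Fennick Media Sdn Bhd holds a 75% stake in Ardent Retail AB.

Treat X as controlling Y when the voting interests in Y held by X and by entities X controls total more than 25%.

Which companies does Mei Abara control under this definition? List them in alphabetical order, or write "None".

Mei holds 63% of Stratus, so Mei controls Stratus.
Mei holds 47% of Fennick, so Mei controls Fennick.
Fennick and Mei together hold 75% + 16% = 91% of Ardent, so Mei controls Ardent.
Stratus holds 70% of Ironvale, so Mei controls Ironvale.
No other company's threshold is met.

Ardent Retail AB, Fennick Media Sdn Bhd, Ironvale Foods KK, Stratus Finance SRL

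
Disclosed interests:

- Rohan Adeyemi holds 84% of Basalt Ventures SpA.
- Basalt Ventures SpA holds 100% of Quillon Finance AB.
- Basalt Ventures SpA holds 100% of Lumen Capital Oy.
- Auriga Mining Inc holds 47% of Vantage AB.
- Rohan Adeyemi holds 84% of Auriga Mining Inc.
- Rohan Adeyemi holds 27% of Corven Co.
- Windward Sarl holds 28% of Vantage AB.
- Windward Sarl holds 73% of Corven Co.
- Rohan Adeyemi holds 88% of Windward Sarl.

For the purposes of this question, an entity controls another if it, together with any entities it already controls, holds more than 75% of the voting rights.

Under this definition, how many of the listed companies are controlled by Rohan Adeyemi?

6

Rohan holds 84% of Basalt, so Rohan controls Basalt.
Rohan holds 88% of Windward, so Rohan controls Windward.
Rohan holds 84% of Auriga, so Rohan controls Auriga.
Windward and Rohan together hold 73% + 27% = 100% of Corven, so Rohan controls Corven.
Basalt holds 100% of Lumen, so Rohan controls Lumen.
Basalt holds 100% of Quillon, so Rohan controls Quillon.
No other company's threshold is met.
Rohan controls 6 companies.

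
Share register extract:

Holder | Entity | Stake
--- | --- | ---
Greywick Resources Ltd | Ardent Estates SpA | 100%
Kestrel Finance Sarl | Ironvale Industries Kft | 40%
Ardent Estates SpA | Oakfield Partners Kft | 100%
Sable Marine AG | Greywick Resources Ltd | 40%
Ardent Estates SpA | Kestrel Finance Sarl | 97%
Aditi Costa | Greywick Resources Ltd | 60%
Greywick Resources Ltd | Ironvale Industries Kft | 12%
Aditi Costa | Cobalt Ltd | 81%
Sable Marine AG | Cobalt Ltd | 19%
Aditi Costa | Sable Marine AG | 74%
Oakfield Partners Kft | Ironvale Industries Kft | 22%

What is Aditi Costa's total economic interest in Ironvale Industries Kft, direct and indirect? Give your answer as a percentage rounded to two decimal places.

Aditi reaches Ironvale along 6 paths.
Via Greywick → Ardent → Oakfield: 60% × 100% × 100% × 22% = 13.2%.
Via Sable → Greywick → Ardent → Oakfield: 74% × 40% × 100% × 100% × 22% = 6.512%.
Via Greywick → Ardent → Kestrel: 60% × 100% × 97% × 40% = 23.28%.
Via Sable → Greywick → Ardent → Kestrel: 74% × 40% × 100% × 97% × 40% = 11.4848%.
Via Greywick: 60% × 12% = 7.2%.
Via Sable → Greywick: 74% × 40% × 12% = 3.552%.
Total: 13.2% + 6.512% + 23.28% + 11.4848% + 7.2% + 3.552% = 65.2288%.
Rounded: 65.23%.

65.23%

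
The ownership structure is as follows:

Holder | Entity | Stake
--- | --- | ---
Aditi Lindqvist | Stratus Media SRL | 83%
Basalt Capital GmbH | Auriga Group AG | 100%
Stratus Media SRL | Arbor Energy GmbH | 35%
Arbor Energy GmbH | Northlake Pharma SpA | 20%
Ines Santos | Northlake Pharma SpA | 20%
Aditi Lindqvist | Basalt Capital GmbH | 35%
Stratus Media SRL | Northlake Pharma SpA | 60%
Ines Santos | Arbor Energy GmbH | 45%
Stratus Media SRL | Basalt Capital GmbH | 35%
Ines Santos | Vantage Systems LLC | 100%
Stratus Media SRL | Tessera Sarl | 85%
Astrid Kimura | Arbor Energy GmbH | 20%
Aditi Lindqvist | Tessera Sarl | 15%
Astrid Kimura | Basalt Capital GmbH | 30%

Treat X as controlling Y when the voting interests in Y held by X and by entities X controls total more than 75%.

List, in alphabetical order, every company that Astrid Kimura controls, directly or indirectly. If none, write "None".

Astrid's largest direct stake is 30% in Basalt, which does not meet the threshold.

None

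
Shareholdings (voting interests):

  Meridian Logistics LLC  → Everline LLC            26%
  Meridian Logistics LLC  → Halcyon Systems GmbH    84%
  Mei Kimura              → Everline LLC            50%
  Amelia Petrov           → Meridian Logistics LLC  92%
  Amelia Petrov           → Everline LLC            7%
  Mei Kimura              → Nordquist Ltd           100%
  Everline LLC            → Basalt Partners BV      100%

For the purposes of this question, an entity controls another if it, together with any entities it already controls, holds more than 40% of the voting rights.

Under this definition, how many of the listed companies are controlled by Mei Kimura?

3

Mei holds 50% of Everline, so Mei controls Everline.
Mei holds 100% of Nordquist, so Mei controls Nordquist.
Everline holds 100% of Basalt, so Mei controls Basalt.
No other company's threshold is met.
Mei controls 3 companies.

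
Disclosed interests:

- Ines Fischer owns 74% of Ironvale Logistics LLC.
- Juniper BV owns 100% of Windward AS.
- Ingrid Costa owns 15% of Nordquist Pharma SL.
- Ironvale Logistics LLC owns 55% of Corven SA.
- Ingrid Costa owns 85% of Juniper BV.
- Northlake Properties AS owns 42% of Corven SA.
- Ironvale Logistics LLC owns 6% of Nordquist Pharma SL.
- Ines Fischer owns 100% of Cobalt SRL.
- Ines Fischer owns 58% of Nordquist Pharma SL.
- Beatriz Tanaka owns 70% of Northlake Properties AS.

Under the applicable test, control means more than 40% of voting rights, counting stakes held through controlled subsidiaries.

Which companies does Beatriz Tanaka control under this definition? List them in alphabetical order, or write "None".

Beatriz holds 70% of Northlake, so Beatriz controls Northlake.
Northlake holds 42% of Corven, so Beatriz controls Corven.
No other company's threshold is met.

Corven SA, Northlake Properties AS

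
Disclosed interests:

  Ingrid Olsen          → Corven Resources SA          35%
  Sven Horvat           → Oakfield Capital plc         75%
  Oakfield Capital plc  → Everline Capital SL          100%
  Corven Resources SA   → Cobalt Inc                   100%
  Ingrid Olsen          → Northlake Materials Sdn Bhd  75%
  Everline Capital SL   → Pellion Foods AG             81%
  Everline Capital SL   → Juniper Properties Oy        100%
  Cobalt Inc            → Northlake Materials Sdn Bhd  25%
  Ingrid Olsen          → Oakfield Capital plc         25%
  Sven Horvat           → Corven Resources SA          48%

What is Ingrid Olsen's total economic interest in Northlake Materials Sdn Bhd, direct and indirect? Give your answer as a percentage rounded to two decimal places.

Ingrid reaches Northlake along 2 paths.
Via Corven → Cobalt: 35% × 100% × 25% = 8.75%.
Direct stake: 75% = 75%.
Total: 8.75% + 75% = 83.75%.

83.75%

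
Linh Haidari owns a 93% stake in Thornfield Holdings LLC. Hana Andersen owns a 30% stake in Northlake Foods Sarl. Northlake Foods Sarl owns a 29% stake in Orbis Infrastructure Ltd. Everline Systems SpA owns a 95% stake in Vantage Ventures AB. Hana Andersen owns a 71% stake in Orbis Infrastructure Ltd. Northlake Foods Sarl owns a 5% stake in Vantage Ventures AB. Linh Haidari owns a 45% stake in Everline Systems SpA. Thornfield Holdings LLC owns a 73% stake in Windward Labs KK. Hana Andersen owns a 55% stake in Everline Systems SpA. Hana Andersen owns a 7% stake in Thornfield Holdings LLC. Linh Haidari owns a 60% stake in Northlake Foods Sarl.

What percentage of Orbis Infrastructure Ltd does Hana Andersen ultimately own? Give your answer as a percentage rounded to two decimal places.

79.70%

Hana reaches Orbis along 2 paths.
Direct stake: 71% = 71%.
Via Northlake: 30% × 29% = 8.7%.
Total: 71% + 8.7% = 79.7%.
Rounded: 79.70%.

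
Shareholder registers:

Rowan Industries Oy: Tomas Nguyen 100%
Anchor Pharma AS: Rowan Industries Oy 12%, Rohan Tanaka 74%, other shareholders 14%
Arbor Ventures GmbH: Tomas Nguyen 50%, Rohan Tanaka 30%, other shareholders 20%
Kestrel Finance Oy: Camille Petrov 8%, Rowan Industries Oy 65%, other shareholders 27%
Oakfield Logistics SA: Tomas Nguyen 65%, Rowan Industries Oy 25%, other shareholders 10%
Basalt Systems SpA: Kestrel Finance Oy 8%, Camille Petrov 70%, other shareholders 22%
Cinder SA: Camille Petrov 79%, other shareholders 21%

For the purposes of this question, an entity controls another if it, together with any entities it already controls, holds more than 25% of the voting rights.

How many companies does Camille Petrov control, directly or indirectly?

Camille holds 70% of Basalt, so Camille controls Basalt.
Camille holds 79% of Cinder, so Camille controls Cinder.
No other company's threshold is met.
Camille controls 2 companies.

2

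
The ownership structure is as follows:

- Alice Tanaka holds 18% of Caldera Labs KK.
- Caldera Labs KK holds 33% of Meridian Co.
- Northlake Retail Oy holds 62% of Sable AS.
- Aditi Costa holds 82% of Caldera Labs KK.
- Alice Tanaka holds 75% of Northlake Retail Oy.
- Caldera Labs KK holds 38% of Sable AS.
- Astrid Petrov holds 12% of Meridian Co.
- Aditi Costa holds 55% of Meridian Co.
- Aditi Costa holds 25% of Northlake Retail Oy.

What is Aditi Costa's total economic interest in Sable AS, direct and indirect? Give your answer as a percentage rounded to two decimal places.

Aditi reaches Sable along 2 paths.
Via Northlake: 25% × 62% = 15.5%.
Via Caldera: 82% × 38% = 31.16%.
Total: 15.5% + 31.16% = 46.66%.

46.66%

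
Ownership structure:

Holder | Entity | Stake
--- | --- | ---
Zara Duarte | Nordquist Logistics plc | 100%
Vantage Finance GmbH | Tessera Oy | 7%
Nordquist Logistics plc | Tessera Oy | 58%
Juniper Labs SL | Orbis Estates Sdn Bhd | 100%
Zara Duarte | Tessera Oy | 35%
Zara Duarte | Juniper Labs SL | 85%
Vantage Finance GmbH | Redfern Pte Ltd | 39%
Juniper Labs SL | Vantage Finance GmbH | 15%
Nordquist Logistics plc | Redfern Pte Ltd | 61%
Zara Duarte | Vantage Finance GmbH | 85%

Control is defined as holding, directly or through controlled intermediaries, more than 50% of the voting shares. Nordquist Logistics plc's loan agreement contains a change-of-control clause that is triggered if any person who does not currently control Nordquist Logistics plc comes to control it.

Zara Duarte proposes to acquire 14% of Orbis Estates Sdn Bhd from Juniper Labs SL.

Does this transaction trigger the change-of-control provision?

No

The purchase adds only to Zara's holdings (Juniper's stake shrinks), so Zara is the only person who could newly come to control Nordquist.
Zara holds 100% of Nordquist, so Zara controls Nordquist.
So Zara already controls Nordquist before the transaction.
After the purchase, Zara holds 14% of Orbis directly, and Juniper's stake falls to 86%.
Zara controlled Nordquist already, so this is not a new person acquiring control; every other person's position is unchanged or reduced.
No new person acquires control, so the clause is not triggered.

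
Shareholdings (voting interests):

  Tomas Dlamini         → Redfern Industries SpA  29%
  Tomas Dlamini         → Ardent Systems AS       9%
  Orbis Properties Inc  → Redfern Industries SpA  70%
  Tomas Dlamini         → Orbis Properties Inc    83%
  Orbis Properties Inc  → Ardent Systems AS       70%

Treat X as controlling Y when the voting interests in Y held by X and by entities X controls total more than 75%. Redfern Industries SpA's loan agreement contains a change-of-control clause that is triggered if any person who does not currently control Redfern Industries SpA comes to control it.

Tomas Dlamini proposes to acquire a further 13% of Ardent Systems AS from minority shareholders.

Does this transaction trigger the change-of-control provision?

No

The purchase changes only Tomas's holdings, so Tomas is the only person who could newly come to control Redfern.
Tomas holds 83% of Orbis, so Tomas controls Orbis.
Orbis and Tomas together hold 70% + 29% = 99% of Redfern, so Tomas controls Redfern.
So Tomas already controls Redfern before the transaction.
After the purchase, Tomas's direct stake in Ardent rises to 9% + 13% = 22%.
Tomas controlled Redfern already, so this is not a new person acquiring control; every other person's position is unchanged or reduced.
No new person acquires control, so the clause is not triggered.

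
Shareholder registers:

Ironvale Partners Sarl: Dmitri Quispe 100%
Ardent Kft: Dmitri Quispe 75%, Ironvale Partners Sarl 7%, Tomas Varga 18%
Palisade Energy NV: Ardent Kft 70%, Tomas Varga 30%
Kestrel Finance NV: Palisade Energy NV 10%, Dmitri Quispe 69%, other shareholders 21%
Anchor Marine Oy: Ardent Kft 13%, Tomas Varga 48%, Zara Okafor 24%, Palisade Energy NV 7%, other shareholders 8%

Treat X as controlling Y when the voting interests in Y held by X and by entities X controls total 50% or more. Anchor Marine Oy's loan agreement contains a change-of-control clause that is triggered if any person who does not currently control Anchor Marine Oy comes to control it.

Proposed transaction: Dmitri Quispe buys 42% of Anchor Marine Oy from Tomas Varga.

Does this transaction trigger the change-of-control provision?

Yes

The purchase adds only to Dmitri's holdings (Tomas's stake shrinks), so Dmitri is the only person who could newly come to control Anchor.
Dmitri holds 100% of Ironvale, so Dmitri controls Ironvale.
Dmitri and Ironvale together hold 75% + 7% = 82% of Ardent, so Dmitri controls Ardent.
Ardent holds 70% of Palisade, so Dmitri controls Palisade.
Palisade and Dmitri together hold 10% + 69% = 79% of Kestrel, so Dmitri controls Kestrel.
In Anchor, Dmitri's side holds only 13% + 7% = 20%, not ≥ 50%.
So before the transaction, Dmitri does not control Anchor.
After the purchase, Dmitri holds 42% of Anchor directly, and Tomas's stake falls to 6%.
Ardent and Palisade and Dmitri together hold 13% + 7% + 42% = 62% of Anchor, so Dmitri controls Anchor.
Dmitri did not control Anchor before and does after, so the clause is triggered.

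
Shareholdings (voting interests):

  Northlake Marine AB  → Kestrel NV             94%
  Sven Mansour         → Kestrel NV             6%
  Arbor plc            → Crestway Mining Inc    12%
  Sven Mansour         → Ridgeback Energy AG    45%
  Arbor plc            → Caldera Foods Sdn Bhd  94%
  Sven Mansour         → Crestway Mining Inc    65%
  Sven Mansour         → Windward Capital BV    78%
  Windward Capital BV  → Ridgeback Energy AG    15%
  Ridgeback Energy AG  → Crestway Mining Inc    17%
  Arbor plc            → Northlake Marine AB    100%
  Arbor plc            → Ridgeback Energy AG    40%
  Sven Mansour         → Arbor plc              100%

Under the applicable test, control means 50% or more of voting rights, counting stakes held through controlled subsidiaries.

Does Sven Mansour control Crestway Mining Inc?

Yes

Sven holds 78% of Windward, so Sven controls Windward.
Sven holds 100% of Arbor, so Sven controls Arbor.
Arbor and Sven and Windward together hold 40% + 45% + 15% = 100% of Ridgeback, so Sven controls Ridgeback.
Sven and Ridgeback and Arbor together hold 65% + 17% + 12% = 94% of Crestway, so Sven controls Crestway.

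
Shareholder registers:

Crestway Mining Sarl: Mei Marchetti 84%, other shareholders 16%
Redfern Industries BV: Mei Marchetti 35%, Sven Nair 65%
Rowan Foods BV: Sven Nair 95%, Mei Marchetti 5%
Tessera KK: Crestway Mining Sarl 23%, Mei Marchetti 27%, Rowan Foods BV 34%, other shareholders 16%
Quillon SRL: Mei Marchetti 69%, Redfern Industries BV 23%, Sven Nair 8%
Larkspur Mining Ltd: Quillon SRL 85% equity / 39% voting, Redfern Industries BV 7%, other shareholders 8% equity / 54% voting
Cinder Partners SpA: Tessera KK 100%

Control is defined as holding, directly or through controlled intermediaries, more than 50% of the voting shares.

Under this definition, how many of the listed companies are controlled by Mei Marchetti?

2

Mei holds 84% of Crestway, so Mei controls Crestway.
Mei holds 69% of Quillon, so Mei controls Quillon.
No other company's threshold is met.
Mei controls 2 companies.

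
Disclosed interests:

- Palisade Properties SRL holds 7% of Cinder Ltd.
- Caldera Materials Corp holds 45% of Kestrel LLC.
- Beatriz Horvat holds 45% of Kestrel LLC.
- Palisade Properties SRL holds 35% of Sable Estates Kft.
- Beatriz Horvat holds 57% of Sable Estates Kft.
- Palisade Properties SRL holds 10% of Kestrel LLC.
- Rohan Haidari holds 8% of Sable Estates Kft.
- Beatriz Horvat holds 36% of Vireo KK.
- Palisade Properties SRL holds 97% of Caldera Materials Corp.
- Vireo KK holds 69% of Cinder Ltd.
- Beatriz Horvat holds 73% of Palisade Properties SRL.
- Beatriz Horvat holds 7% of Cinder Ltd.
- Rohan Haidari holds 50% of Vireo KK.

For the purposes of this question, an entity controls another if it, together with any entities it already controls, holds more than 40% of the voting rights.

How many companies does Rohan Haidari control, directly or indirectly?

Rohan holds 50% of Vireo, so Rohan controls Vireo.
Vireo holds 69% of Cinder, so Rohan controls Cinder.
No other company's threshold is met.
Rohan controls 2 companies.

2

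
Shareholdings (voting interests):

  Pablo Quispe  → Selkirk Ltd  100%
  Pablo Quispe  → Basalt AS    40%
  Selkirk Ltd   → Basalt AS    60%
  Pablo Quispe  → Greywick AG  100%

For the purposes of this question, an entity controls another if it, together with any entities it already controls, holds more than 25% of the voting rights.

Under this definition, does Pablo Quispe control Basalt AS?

Pablo holds 100% of Selkirk, so Pablo controls Selkirk.
Pablo and Selkirk together hold 40% + 60% = 100% of Basalt, so Pablo controls Basalt.

Yes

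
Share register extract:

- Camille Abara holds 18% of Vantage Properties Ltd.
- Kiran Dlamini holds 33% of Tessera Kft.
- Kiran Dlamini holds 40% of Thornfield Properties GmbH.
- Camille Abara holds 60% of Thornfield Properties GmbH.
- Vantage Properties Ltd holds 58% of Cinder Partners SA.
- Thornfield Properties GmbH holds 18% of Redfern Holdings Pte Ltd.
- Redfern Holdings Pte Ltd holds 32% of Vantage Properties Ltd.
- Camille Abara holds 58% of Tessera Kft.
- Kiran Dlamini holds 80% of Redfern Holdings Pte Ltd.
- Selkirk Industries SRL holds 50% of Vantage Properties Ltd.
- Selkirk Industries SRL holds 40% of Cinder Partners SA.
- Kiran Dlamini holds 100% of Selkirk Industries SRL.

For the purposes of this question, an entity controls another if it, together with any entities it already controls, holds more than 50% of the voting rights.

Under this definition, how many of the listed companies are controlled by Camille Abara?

Camille holds 58% of Tessera, so Camille controls Tessera.
Camille holds 60% of Thornfield, so Camille controls Thornfield.
No other company's threshold is met.
Camille controls 2 companies.

2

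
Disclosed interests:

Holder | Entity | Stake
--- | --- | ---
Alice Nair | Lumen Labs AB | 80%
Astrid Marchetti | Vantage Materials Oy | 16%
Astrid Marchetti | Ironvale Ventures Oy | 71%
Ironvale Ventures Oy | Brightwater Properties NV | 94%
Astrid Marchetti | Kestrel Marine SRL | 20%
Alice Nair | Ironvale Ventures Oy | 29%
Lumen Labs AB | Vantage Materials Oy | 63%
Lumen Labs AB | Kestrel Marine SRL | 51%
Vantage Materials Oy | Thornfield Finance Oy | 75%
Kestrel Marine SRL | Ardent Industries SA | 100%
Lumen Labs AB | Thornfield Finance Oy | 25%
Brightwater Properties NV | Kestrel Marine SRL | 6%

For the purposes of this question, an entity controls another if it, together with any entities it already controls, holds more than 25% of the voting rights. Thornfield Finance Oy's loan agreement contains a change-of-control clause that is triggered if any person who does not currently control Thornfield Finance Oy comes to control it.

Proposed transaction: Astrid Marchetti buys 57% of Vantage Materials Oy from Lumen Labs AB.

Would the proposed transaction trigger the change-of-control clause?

Yes

The purchase adds only to Astrid's holdings (Lumen's stake shrinks), so Astrid is the only person who could newly come to control Thornfield.
Astrid holds 71% of Ironvale, so Astrid controls Ironvale.
Ironvale holds 94% of Brightwater, so Astrid controls Brightwater.
Astrid and Brightwater together hold 20% + 6% = 26% of Kestrel, so Astrid controls Kestrel.
Kestrel holds 100% of Ardent, so Astrid controls Ardent.
Neither Astrid nor any entity Astrid controls holds any voting interest in Thornfield.
So before the transaction, Astrid does not control Thornfield.
After the purchase, Astrid's direct stake in Vantage rises to 16% + 57% = 73%, and Lumen's stake falls to 6%.
Astrid holds 73% of Vantage, so Astrid controls Vantage.
Vantage holds 75% of Thornfield, so Astrid controls Thornfield.
Astrid did not control Thornfield before and does after, so the clause is triggered.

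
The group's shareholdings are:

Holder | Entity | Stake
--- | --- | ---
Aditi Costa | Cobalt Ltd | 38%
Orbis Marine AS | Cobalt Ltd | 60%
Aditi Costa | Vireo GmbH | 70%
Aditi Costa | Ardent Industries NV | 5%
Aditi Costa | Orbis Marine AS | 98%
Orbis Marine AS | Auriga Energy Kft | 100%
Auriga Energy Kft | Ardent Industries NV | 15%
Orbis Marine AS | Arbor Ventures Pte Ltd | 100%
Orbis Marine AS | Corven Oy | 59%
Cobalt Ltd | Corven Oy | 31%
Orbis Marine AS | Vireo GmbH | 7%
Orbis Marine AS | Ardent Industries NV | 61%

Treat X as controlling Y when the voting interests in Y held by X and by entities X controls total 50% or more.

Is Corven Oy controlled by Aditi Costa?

Yes

Aditi holds 98% of Orbis, so Aditi controls Orbis.
Orbis and Aditi together hold 60% + 38% = 98% of Cobalt, so Aditi controls Cobalt.
Cobalt and Orbis together hold 31% + 59% = 90% of Corven, so Aditi controls Corven.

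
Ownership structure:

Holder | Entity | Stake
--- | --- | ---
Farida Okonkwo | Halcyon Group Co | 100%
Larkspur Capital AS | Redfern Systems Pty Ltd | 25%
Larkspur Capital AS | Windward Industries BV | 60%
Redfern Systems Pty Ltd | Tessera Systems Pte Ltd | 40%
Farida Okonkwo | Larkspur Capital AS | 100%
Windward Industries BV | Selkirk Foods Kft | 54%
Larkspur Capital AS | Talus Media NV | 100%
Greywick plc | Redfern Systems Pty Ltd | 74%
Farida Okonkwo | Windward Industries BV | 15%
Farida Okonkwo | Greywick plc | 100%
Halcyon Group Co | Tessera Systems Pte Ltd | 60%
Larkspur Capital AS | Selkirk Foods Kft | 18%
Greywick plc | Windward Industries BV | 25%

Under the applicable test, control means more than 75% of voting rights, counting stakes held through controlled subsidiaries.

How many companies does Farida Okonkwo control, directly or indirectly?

Farida holds 100% of Greywick, so Farida controls Greywick.
Farida holds 100% of Halcyon, so Farida controls Halcyon.
Farida holds 100% of Larkspur, so Farida controls Larkspur.
Larkspur and Greywick together hold 25% + 74% = 99% of Redfern, so Farida controls Redfern.
Greywick and Farida and Larkspur together hold 25% + 15% + 60% = 100% of Windward, so Farida controls Windward.
Halcyon and Redfern together hold 60% + 40% = 100% of Tessera, so Farida controls Tessera.
Larkspur holds 100% of Talus, so Farida controls Talus.
No other company's threshold is met.
Farida controls 7 companies.

7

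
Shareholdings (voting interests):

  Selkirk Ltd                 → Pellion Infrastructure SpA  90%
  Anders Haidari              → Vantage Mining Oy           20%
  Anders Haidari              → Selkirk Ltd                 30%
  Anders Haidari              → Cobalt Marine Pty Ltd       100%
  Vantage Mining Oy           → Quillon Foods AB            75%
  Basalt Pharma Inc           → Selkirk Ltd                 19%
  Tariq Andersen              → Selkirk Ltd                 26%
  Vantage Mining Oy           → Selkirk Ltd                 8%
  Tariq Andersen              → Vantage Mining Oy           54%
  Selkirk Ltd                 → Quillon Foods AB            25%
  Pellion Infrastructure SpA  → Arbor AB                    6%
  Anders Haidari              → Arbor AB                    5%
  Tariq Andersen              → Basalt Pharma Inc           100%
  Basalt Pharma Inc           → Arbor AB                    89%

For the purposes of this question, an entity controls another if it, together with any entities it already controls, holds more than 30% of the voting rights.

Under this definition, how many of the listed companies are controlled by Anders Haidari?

1

Anders holds 100% of Cobalt, so Anders controls Cobalt.
No other company's threshold is met.
Anders controls 1 company.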